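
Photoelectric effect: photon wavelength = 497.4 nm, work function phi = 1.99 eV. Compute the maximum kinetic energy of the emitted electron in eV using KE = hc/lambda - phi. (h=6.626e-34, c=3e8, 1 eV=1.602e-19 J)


E_photon = hc / lambda
= (6.626e-34)(3e8) / (497.4e-9)
= 3.9964e-19 J
= 2.4946 eV
KE = E_photon - phi
= 2.4946 - 1.99
= 0.5046 eV

0.5046


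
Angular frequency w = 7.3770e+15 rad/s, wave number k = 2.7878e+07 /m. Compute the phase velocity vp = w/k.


vp = w / k
= 7.3770e+15 / 2.7878e+07
= 2.6462e+08 m/s

2.6462e+08


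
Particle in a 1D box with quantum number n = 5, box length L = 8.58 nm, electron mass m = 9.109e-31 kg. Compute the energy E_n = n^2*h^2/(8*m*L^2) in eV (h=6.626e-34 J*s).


E = n^2 * h^2 / (8 * m * L^2)
= 5^2 * (6.626e-34)^2 / (8 * 9.109e-31 * (8.58e-9)^2)
= 25 * 4.3904e-67 / (8 * 9.109e-31 * 7.3616e-17)
= 2.0460e-20 J
= 0.1277 eV

0.1277


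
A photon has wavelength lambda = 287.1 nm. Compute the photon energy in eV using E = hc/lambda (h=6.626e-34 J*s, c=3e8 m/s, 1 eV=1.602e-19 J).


E = hc / lambda
= (6.626e-34)(3e8) / (287.1e-9)
= 1.9878e-25 / 2.8710e-07
= 6.9237e-19 J
Converting to eV: 6.9237e-19 / 1.602e-19
= 4.3219 eV

4.3219


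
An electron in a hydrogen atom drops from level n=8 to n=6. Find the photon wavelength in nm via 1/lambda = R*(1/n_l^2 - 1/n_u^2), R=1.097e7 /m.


1/lambda = R * (1/n_l^2 - 1/n_u^2)
= 1.097e7 * (1/6^2 - 1/8^2)
= 1.097e7 * (0.027778 - 0.015625)
= 1.097e7 * 0.012153
= 1.3332e+05 /m
lambda = 1 / 1.3332e+05 = 7500.9767 nm

7500.9767


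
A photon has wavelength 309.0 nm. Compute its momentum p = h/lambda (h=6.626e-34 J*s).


p = h / lambda
= 6.626e-34 / (309.0e-9)
= 6.626e-34 / 3.0900e-07
= 2.1443e-27 kg*m/s

2.1443e-27


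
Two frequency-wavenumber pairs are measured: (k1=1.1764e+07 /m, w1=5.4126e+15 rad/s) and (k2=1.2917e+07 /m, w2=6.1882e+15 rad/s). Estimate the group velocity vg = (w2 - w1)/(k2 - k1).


vg = (w2 - w1) / (k2 - k1)
= (6.1882e+15 - 5.4126e+15) / (1.2917e+07 - 1.1764e+07)
= 7.7560e+14 / 1.1530e+06
= 6.7268e+08 m/s

6.7268e+08


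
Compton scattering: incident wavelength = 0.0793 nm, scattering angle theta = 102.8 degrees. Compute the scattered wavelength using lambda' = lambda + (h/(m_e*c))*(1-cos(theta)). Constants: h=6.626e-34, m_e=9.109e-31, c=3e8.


Compton wavelength: h/(m_e*c) = 2.4247e-12 m
d_lambda = 2.4247e-12 * (1 - cos(102.8 deg))
= 2.4247e-12 * 1.221548
= 2.9619e-12 m = 0.002962 nm
lambda' = 0.0793 + 0.002962
= 0.082262 nm

0.082262


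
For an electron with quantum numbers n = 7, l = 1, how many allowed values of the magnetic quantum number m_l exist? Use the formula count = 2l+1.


m_l ranges from -l to +l in integer steps
So m_l goes from -1 to +1
Count = 2l + 1 = 2*1 + 1
= 3

3


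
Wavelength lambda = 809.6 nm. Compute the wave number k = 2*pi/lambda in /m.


k = 2 * pi / lambda
= 6.2832 / (809.6e-9)
= 6.2832 / 8.0960e-07
= 7.7609e+06 /m

7.7609e+06


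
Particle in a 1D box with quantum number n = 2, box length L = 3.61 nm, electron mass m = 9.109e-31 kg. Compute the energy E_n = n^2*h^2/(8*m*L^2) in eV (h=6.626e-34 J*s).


E = n^2 * h^2 / (8 * m * L^2)
= 2^2 * (6.626e-34)^2 / (8 * 9.109e-31 * (3.61e-9)^2)
= 4 * 4.3904e-67 / (8 * 9.109e-31 * 1.3032e-17)
= 1.8492e-20 J
= 0.1154 eV

0.1154


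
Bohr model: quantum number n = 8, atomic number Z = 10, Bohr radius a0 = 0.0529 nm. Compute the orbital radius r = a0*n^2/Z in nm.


r = a0 * n^2 / Z
= 0.0529 * 8^2 / 10
= 0.0529 * 64 / 10
= 0.3386 nm

0.3386


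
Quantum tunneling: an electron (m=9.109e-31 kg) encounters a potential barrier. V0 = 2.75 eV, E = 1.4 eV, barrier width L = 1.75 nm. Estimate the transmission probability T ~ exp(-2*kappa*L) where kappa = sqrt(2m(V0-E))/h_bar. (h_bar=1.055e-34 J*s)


V0 - E = 1.35 eV = 2.1627e-19 J
kappa = sqrt(2 * m * (V0-E)) / h_bar
= sqrt(2 * 9.109e-31 * 2.1627e-19) / 1.055e-34
= 5.9497e+09 /m
2*kappa*L = 2 * 5.9497e+09 * 1.75e-9
= 20.824
T = exp(-20.824) = 9.041769e-10

9.041769e-10


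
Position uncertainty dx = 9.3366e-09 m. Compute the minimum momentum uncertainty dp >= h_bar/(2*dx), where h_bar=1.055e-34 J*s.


dp = h_bar / (2 * dx)
= 1.055e-34 / (2 * 9.3366e-09)
= 1.055e-34 / 1.8673e-08
= 5.6498e-27 kg*m/s

5.6498e-27


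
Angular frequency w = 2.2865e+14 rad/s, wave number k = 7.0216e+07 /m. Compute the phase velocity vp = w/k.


vp = w / k
= 2.2865e+14 / 7.0216e+07
= 3.2564e+06 m/s

3.2564e+06


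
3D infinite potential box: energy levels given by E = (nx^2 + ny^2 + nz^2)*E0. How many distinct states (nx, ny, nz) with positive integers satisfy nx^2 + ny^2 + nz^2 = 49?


Enumerate all (nx, ny, nz) with nx^2 + ny^2 + nz^2 = 49:
(2,3,6)
(2,6,3)
(3,2,6)
(3,6,2)
(6,2,3)
(6,3,2)
Total degeneracy = 6

6


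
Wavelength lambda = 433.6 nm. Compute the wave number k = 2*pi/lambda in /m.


k = 2 * pi / lambda
= 6.2832 / (433.6e-9)
= 6.2832 / 4.3360e-07
= 1.4491e+07 /m

1.4491e+07


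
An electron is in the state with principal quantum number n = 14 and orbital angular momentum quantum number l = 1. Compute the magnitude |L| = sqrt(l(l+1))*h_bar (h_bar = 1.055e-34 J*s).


L = sqrt(l*(l+1)) * h_bar
= sqrt(1 * 2) * 1.055e-34
= sqrt(2) * 1.055e-34
= 1.4142 * 1.055e-34
= 1.4920e-34 J*s

1.4920e-34


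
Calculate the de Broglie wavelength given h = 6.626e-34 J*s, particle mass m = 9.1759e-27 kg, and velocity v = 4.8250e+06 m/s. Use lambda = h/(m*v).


lambda = h / (m * v)
= 6.626e-34 / (9.1759e-27 * 4.8250e+06)
= 6.626e-34 / 4.4274e-20
= 1.4966e-14 m

1.4966e-14


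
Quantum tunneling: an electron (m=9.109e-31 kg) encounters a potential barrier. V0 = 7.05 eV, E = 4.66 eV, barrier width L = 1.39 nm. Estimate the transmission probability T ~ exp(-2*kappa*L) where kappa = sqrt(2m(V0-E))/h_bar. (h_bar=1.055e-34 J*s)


V0 - E = 2.39 eV = 3.8288e-19 J
kappa = sqrt(2 * m * (V0-E)) / h_bar
= sqrt(2 * 9.109e-31 * 3.8288e-19) / 1.055e-34
= 7.9164e+09 /m
2*kappa*L = 2 * 7.9164e+09 * 1.39e-9
= 22.0076
T = exp(-22.0076) = 2.768319e-10

2.768319e-10


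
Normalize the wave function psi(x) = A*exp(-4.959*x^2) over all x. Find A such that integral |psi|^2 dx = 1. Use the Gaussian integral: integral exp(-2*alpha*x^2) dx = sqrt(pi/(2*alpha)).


integral |psi|^2 dx = A^2 * sqrt(pi/(2*alpha)) = 1
A^2 = sqrt(2*alpha/pi)
= sqrt(2 * 4.959 / pi)
= 1.776794
A = sqrt(1.776794)
= 1.333

1.333


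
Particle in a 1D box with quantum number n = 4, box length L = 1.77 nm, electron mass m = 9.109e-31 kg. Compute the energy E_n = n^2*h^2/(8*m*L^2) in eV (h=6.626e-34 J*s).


E = n^2 * h^2 / (8 * m * L^2)
= 4^2 * (6.626e-34)^2 / (8 * 9.109e-31 * (1.77e-9)^2)
= 16 * 4.3904e-67 / (8 * 9.109e-31 * 3.1329e-18)
= 3.0769e-19 J
= 1.9207 eV

1.9207


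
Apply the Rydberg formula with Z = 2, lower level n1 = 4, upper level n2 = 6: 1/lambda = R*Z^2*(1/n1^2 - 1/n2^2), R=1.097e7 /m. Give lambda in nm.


1/lambda = R * Z^2 * (1/n1^2 - 1/n2^2)
= 1.097e7 * 2^2 * (1/4^2 - 1/6^2)
= 1.097e7 * 4 * (0.0625 - 0.027778)
= 1.5236e+06 /m
lambda = 1 / 1.5236e+06
= 656.3355 nm

656.3355


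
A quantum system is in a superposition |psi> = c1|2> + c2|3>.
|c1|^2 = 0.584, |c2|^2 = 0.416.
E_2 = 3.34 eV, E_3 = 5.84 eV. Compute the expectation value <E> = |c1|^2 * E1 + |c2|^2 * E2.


<E> = |c1|^2 * E1 + |c2|^2 * E2
= 0.584 * 3.34 + 0.416 * 5.84
= 1.9506 + 2.4294
= 4.38 eV

4.38


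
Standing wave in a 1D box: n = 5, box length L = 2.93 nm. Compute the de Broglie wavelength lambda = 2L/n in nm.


lambda = 2L / n
= 2 * 2.93 / 5
= 5.86 / 5
= 1.172 nm

1.172


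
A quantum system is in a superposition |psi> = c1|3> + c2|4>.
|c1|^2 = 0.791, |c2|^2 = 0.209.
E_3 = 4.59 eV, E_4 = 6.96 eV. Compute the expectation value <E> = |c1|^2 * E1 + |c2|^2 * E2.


<E> = |c1|^2 * E1 + |c2|^2 * E2
= 0.791 * 4.59 + 0.209 * 6.96
= 3.6307 + 1.4546
= 5.0853 eV

5.0853


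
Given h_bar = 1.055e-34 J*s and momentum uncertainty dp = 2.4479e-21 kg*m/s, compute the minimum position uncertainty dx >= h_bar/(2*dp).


dx = h_bar / (2 * dp)
= 1.055e-34 / (2 * 2.4479e-21)
= 1.055e-34 / 4.8958e-21
= 2.1549e-14 m

2.1549e-14


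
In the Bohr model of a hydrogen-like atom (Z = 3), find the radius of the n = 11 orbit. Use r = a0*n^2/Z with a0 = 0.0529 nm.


r = a0 * n^2 / Z
= 0.0529 * 11^2 / 3
= 0.0529 * 121 / 3
= 2.1336 nm

2.1336


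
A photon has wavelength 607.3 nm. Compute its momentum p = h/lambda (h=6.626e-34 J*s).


p = h / lambda
= 6.626e-34 / (607.3e-9)
= 6.626e-34 / 6.0730e-07
= 1.0911e-27 kg*m/s

1.0911e-27


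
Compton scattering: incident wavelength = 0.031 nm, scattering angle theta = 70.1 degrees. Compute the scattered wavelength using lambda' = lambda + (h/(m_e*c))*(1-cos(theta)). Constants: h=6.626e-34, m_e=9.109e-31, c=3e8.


Compton wavelength: h/(m_e*c) = 2.4247e-12 m
d_lambda = 2.4247e-12 * (1 - cos(70.1 deg))
= 2.4247e-12 * 0.65962
= 1.5994e-12 m = 0.001599 nm
lambda' = 0.031 + 0.001599
= 0.032599 nm

0.032599


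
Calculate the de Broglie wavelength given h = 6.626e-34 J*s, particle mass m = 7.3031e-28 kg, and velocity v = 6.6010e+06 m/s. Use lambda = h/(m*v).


lambda = h / (m * v)
= 6.626e-34 / (7.3031e-28 * 6.6010e+06)
= 6.626e-34 / 4.8208e-21
= 1.3745e-13 m

1.3745e-13


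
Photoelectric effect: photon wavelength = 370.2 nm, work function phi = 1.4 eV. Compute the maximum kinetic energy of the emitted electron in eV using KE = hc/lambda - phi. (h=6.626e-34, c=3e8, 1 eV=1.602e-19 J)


E_photon = hc / lambda
= (6.626e-34)(3e8) / (370.2e-9)
= 5.3695e-19 J
= 3.3518 eV
KE = E_photon - phi
= 3.3518 - 1.4
= 1.9518 eV

1.9518


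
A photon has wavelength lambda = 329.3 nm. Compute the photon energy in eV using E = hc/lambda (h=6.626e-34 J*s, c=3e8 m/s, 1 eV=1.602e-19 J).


E = hc / lambda
= (6.626e-34)(3e8) / (329.3e-9)
= 1.9878e-25 / 3.2930e-07
= 6.0364e-19 J
Converting to eV: 6.0364e-19 / 1.602e-19
= 3.7681 eV

3.7681


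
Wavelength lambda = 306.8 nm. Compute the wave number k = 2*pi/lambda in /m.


k = 2 * pi / lambda
= 6.2832 / (306.8e-9)
= 6.2832 / 3.0680e-07
= 2.0480e+07 /m

2.0480e+07


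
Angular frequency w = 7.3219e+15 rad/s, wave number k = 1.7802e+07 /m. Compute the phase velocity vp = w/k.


vp = w / k
= 7.3219e+15 / 1.7802e+07
= 4.1130e+08 m/s

4.1130e+08


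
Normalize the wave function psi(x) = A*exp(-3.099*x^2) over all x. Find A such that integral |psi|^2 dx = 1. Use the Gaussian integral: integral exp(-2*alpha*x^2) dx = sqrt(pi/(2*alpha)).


integral |psi|^2 dx = A^2 * sqrt(pi/(2*alpha)) = 1
A^2 = sqrt(2*alpha/pi)
= sqrt(2 * 3.099 / pi)
= 1.404594
A = sqrt(1.404594)
= 1.1852

1.1852


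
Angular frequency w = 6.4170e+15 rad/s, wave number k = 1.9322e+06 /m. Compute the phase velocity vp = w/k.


vp = w / k
= 6.4170e+15 / 1.9322e+06
= 3.3211e+09 m/s

3.3211e+09


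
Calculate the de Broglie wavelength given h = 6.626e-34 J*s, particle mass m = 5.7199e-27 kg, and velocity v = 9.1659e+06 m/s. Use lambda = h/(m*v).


lambda = h / (m * v)
= 6.626e-34 / (5.7199e-27 * 9.1659e+06)
= 6.626e-34 / 5.2428e-20
= 1.2638e-14 m

1.2638e-14


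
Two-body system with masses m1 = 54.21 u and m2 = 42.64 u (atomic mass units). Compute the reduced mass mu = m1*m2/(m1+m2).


mu = m1 * m2 / (m1 + m2)
= 54.21 * 42.64 / (54.21 + 42.64)
= 2311.5144 / 96.85
= 23.867 u

23.867


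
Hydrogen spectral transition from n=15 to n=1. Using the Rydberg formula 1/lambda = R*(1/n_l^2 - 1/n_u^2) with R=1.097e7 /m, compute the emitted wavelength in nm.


1/lambda = R * (1/n_l^2 - 1/n_u^2)
= 1.097e7 * (1/1^2 - 1/15^2)
= 1.097e7 * (1.0 - 0.004444)
= 1.097e7 * 0.995556
= 1.0921e+07 /m
lambda = 1 / 1.0921e+07 = 91.5647 nm

91.5647


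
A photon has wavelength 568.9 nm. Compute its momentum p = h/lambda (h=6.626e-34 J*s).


p = h / lambda
= 6.626e-34 / (568.9e-9)
= 6.626e-34 / 5.6890e-07
= 1.1647e-27 kg*m/s

1.1647e-27


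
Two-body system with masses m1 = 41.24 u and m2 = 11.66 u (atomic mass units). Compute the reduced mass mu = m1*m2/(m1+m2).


mu = m1 * m2 / (m1 + m2)
= 41.24 * 11.66 / (41.24 + 11.66)
= 480.8584 / 52.9
= 9.09 u

9.09


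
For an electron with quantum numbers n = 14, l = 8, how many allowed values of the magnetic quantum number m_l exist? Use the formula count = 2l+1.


m_l ranges from -l to +l in integer steps
So m_l goes from -8 to +8
Count = 2l + 1 = 2*8 + 1
= 17

17


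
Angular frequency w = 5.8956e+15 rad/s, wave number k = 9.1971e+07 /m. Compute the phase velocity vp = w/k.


vp = w / k
= 5.8956e+15 / 9.1971e+07
= 6.4103e+07 m/s

6.4103e+07


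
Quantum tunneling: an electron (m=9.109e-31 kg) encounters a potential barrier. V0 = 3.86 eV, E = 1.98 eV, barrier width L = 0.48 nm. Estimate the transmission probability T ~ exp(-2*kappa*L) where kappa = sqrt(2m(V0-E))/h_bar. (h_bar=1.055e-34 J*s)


V0 - E = 1.88 eV = 3.0118e-19 J
kappa = sqrt(2 * m * (V0-E)) / h_bar
= sqrt(2 * 9.109e-31 * 3.0118e-19) / 1.055e-34
= 7.0211e+09 /m
2*kappa*L = 2 * 7.0211e+09 * 0.48e-9
= 6.7403
T = exp(-6.7403) = 1.182291e-03

1.182291e-03


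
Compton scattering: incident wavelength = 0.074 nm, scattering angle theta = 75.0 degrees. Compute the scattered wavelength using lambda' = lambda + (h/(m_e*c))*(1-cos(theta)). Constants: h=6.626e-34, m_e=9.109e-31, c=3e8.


Compton wavelength: h/(m_e*c) = 2.4247e-12 m
d_lambda = 2.4247e-12 * (1 - cos(75.0 deg))
= 2.4247e-12 * 0.741181
= 1.7971e-12 m = 0.001797 nm
lambda' = 0.074 + 0.001797
= 0.075797 nm

0.075797


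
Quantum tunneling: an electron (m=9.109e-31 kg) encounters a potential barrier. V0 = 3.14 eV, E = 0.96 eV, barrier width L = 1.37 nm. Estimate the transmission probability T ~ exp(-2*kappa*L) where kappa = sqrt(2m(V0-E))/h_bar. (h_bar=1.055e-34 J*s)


V0 - E = 2.18 eV = 3.4924e-19 J
kappa = sqrt(2 * m * (V0-E)) / h_bar
= sqrt(2 * 9.109e-31 * 3.4924e-19) / 1.055e-34
= 7.5606e+09 /m
2*kappa*L = 2 * 7.5606e+09 * 1.37e-9
= 20.7161
T = exp(-20.7161) = 1.007194e-09

1.007194e-09


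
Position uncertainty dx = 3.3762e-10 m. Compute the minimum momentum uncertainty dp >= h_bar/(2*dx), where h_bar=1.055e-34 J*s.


dp = h_bar / (2 * dx)
= 1.055e-34 / (2 * 3.3762e-10)
= 1.055e-34 / 6.7524e-10
= 1.5624e-25 kg*m/s

1.5624e-25


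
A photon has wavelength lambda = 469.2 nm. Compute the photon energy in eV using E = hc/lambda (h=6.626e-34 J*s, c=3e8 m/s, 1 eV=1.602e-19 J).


E = hc / lambda
= (6.626e-34)(3e8) / (469.2e-9)
= 1.9878e-25 / 4.6920e-07
= 4.2366e-19 J
Converting to eV: 4.2366e-19 / 1.602e-19
= 2.6446 eV

2.6446


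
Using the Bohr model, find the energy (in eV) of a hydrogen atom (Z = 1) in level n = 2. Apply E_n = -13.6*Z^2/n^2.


E_n = -13.6 * Z^2 / n^2
= -13.6 * 1^2 / 2^2
= -13.6 * 1 / 4
= -3.4 eV

-3.4


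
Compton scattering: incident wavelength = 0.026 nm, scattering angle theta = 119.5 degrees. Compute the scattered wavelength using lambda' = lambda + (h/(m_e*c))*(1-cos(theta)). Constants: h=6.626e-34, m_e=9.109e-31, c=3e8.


Compton wavelength: h/(m_e*c) = 2.4247e-12 m
d_lambda = 2.4247e-12 * (1 - cos(119.5 deg))
= 2.4247e-12 * 1.492424
= 3.6187e-12 m = 0.003619 nm
lambda' = 0.026 + 0.003619
= 0.029619 nm

0.029619


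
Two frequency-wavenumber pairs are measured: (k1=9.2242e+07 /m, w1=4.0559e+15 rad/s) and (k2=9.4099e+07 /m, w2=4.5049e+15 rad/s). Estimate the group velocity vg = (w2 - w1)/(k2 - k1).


vg = (w2 - w1) / (k2 - k1)
= (4.5049e+15 - 4.0559e+15) / (9.4099e+07 - 9.2242e+07)
= 4.4900e+14 / 1.8570e+06
= 2.4179e+08 m/s

2.4179e+08


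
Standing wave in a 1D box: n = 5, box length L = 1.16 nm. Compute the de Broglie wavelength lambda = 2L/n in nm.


lambda = 2L / n
= 2 * 1.16 / 5
= 2.32 / 5
= 0.464 nm

0.464


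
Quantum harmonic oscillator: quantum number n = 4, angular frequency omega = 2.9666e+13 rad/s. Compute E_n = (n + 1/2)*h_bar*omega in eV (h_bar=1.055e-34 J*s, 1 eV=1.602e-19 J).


E = (n + 1/2) * h_bar * omega
= (4 + 0.5) * 1.055e-34 * 2.9666e+13
= 4.5 * 3.1298e-21
= 1.4084e-20 J
= 0.0879 eV

0.0879


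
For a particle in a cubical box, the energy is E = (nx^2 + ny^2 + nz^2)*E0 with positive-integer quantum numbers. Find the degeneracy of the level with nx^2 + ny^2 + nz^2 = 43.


Enumerate all (nx, ny, nz) with nx^2 + ny^2 + nz^2 = 43:
(3,3,5)
(3,5,3)
(5,3,3)
Total degeneracy = 3

3


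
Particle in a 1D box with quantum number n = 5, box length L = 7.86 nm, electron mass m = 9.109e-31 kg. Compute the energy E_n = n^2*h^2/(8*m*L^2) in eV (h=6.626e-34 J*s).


E = n^2 * h^2 / (8 * m * L^2)
= 5^2 * (6.626e-34)^2 / (8 * 9.109e-31 * (7.86e-9)^2)
= 25 * 4.3904e-67 / (8 * 9.109e-31 * 6.1780e-17)
= 2.4380e-20 J
= 0.1522 eV

0.1522


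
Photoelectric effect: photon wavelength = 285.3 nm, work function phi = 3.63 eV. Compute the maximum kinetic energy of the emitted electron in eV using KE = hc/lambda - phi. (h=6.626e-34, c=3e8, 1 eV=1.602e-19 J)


E_photon = hc / lambda
= (6.626e-34)(3e8) / (285.3e-9)
= 6.9674e-19 J
= 4.3492 eV
KE = E_photon - phi
= 4.3492 - 3.63
= 0.7192 eV

0.7192


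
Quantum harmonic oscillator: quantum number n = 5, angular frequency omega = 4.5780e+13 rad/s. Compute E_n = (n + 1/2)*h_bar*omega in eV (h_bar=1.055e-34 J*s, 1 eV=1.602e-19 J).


E = (n + 1/2) * h_bar * omega
= (5 + 0.5) * 1.055e-34 * 4.5780e+13
= 5.5 * 4.8298e-21
= 2.6564e-20 J
= 0.1658 eV

0.1658


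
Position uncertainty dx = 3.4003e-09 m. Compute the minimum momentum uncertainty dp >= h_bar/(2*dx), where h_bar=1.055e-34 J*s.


dp = h_bar / (2 * dx)
= 1.055e-34 / (2 * 3.4003e-09)
= 1.055e-34 / 6.8006e-09
= 1.5513e-26 kg*m/s

1.5513e-26


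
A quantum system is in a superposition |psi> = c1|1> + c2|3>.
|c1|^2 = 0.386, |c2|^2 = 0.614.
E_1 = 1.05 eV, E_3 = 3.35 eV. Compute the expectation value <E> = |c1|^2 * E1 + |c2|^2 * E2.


<E> = |c1|^2 * E1 + |c2|^2 * E2
= 0.386 * 1.05 + 0.614 * 3.35
= 0.4053 + 2.0569
= 2.4622 eV

2.4622


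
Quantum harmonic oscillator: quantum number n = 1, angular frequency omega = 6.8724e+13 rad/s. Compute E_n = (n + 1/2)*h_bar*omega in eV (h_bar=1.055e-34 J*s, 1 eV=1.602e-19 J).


E = (n + 1/2) * h_bar * omega
= (1 + 0.5) * 1.055e-34 * 6.8724e+13
= 1.5 * 7.2504e-21
= 1.0876e-20 J
= 0.0679 eV

0.0679


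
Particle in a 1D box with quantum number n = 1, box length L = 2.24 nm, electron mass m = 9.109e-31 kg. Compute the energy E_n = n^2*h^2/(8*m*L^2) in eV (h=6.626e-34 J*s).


E = n^2 * h^2 / (8 * m * L^2)
= 1^2 * (6.626e-34)^2 / (8 * 9.109e-31 * (2.24e-9)^2)
= 1 * 4.3904e-67 / (8 * 9.109e-31 * 5.0176e-18)
= 1.2007e-20 J
= 0.075 eV

0.075


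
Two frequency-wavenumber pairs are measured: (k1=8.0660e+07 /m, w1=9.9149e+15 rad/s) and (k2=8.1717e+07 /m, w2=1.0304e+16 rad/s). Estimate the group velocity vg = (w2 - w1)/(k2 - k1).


vg = (w2 - w1) / (k2 - k1)
= (1.0304e+16 - 9.9149e+15) / (8.1717e+07 - 8.0660e+07)
= 3.8910e+14 / 1.0570e+06
= 3.6812e+08 m/s

3.6812e+08


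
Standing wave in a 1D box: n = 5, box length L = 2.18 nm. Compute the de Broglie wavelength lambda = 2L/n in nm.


lambda = 2L / n
= 2 * 2.18 / 5
= 4.36 / 5
= 0.872 nm

0.872


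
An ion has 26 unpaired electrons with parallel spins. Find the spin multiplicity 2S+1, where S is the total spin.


Total spin S = N * (1/2) = 26 * 0.5 = 13.0
Spin multiplicity = 2S + 1
= 2 * 13.0 + 1
= 27

27


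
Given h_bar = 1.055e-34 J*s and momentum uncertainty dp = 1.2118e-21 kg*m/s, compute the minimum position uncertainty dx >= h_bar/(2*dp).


dx = h_bar / (2 * dp)
= 1.055e-34 / (2 * 1.2118e-21)
= 1.055e-34 / 2.4236e-21
= 4.3530e-14 m

4.3530e-14


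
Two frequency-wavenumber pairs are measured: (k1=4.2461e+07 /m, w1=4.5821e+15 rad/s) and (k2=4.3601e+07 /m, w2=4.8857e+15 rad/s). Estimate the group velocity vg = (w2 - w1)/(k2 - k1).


vg = (w2 - w1) / (k2 - k1)
= (4.8857e+15 - 4.5821e+15) / (4.3601e+07 - 4.2461e+07)
= 3.0360e+14 / 1.1400e+06
= 2.6632e+08 m/s

2.6632e+08


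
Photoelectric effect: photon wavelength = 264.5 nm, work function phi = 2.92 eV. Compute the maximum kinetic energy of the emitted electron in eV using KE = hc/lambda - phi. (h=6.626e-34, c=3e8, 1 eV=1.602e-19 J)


E_photon = hc / lambda
= (6.626e-34)(3e8) / (264.5e-9)
= 7.5153e-19 J
= 4.6912 eV
KE = E_photon - phi
= 4.6912 - 2.92
= 1.7712 eV

1.7712


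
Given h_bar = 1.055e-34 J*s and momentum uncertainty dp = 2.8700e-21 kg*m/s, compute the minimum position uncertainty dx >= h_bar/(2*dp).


dx = h_bar / (2 * dp)
= 1.055e-34 / (2 * 2.8700e-21)
= 1.055e-34 / 5.7400e-21
= 1.8380e-14 m

1.8380e-14


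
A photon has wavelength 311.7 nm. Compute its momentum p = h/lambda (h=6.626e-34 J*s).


p = h / lambda
= 6.626e-34 / (311.7e-9)
= 6.626e-34 / 3.1170e-07
= 2.1258e-27 kg*m/s

2.1258e-27


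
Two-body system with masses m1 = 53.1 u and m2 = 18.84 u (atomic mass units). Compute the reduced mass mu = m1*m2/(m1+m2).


mu = m1 * m2 / (m1 + m2)
= 53.1 * 18.84 / (53.1 + 18.84)
= 1000.404 / 71.94
= 13.9061 u

13.9061


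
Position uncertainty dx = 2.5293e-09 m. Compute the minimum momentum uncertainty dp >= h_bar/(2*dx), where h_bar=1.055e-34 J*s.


dp = h_bar / (2 * dx)
= 1.055e-34 / (2 * 2.5293e-09)
= 1.055e-34 / 5.0586e-09
= 2.0856e-26 kg*m/s

2.0856e-26


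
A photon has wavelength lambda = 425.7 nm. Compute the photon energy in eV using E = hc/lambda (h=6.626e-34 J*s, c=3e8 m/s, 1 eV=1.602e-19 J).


E = hc / lambda
= (6.626e-34)(3e8) / (425.7e-9)
= 1.9878e-25 / 4.2570e-07
= 4.6695e-19 J
Converting to eV: 4.6695e-19 / 1.602e-19
= 2.9148 eV

2.9148


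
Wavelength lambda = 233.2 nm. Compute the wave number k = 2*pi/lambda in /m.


k = 2 * pi / lambda
= 6.2832 / (233.2e-9)
= 6.2832 / 2.3320e-07
= 2.6943e+07 /m

2.6943e+07


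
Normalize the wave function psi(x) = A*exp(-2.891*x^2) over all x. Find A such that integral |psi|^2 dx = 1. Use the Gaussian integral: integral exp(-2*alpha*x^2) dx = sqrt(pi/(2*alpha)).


integral |psi|^2 dx = A^2 * sqrt(pi/(2*alpha)) = 1
A^2 = sqrt(2*alpha/pi)
= sqrt(2 * 2.891 / pi)
= 1.356638
A = sqrt(1.356638)
= 1.1647

1.1647


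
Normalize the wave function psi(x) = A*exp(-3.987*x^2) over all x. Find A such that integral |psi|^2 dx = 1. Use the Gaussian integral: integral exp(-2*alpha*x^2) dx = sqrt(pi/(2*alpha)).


integral |psi|^2 dx = A^2 * sqrt(pi/(2*alpha)) = 1
A^2 = sqrt(2*alpha/pi)
= sqrt(2 * 3.987 / pi)
= 1.593174
A = sqrt(1.593174)
= 1.2622

1.2622


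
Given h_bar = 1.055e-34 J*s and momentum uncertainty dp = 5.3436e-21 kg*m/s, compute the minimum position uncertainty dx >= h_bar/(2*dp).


dx = h_bar / (2 * dp)
= 1.055e-34 / (2 * 5.3436e-21)
= 1.055e-34 / 1.0687e-20
= 9.8716e-15 m

9.8716e-15


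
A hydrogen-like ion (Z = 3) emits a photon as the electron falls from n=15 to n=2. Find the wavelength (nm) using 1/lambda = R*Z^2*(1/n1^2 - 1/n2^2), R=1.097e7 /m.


1/lambda = R * Z^2 * (1/n1^2 - 1/n2^2)
= 1.097e7 * 3^2 * (1/2^2 - 1/15^2)
= 1.097e7 * 9 * (0.25 - 0.004444)
= 2.4244e+07 /m
lambda = 1 / 2.4244e+07
= 41.2478 nm

41.2478


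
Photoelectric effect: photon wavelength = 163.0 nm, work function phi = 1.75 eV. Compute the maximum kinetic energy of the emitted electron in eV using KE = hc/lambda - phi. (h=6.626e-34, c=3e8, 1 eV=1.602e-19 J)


E_photon = hc / lambda
= (6.626e-34)(3e8) / (163.0e-9)
= 1.2195e-18 J
= 7.6124 eV
KE = E_photon - phi
= 7.6124 - 1.75
= 5.8624 eV

5.8624


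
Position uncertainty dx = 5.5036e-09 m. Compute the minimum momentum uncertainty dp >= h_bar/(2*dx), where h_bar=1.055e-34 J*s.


dp = h_bar / (2 * dx)
= 1.055e-34 / (2 * 5.5036e-09)
= 1.055e-34 / 1.1007e-08
= 9.5846e-27 kg*m/s

9.5846e-27


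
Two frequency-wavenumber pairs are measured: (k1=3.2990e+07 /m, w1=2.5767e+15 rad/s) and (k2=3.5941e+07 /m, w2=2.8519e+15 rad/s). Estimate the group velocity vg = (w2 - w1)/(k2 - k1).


vg = (w2 - w1) / (k2 - k1)
= (2.8519e+15 - 2.5767e+15) / (3.5941e+07 - 3.2990e+07)
= 2.7520e+14 / 2.9510e+06
= 9.3257e+07 m/s

9.3257e+07


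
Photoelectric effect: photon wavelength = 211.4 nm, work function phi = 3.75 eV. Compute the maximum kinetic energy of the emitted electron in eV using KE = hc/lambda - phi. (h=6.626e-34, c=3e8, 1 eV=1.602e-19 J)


E_photon = hc / lambda
= (6.626e-34)(3e8) / (211.4e-9)
= 9.4030e-19 J
= 5.8696 eV
KE = E_photon - phi
= 5.8696 - 3.75
= 2.1196 eV

2.1196


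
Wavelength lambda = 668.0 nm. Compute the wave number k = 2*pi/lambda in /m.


k = 2 * pi / lambda
= 6.2832 / (668.0e-9)
= 6.2832 / 6.6800e-07
= 9.4060e+06 /m

9.4060e+06


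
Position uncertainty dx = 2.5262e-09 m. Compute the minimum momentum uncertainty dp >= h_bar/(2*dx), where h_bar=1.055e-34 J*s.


dp = h_bar / (2 * dx)
= 1.055e-34 / (2 * 2.5262e-09)
= 1.055e-34 / 5.0524e-09
= 2.0881e-26 kg*m/s

2.0881e-26


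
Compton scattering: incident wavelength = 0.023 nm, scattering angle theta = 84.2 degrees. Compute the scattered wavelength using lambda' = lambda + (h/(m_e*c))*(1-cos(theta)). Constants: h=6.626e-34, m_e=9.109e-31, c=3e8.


Compton wavelength: h/(m_e*c) = 2.4247e-12 m
d_lambda = 2.4247e-12 * (1 - cos(84.2 deg))
= 2.4247e-12 * 0.898944
= 2.1797e-12 m = 0.00218 nm
lambda' = 0.023 + 0.00218
= 0.02518 nm

0.02518


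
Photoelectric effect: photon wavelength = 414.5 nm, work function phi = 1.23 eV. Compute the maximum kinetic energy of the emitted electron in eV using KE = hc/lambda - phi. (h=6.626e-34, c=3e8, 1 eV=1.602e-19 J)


E_photon = hc / lambda
= (6.626e-34)(3e8) / (414.5e-9)
= 4.7957e-19 J
= 2.9935 eV
KE = E_photon - phi
= 2.9935 - 1.23
= 1.7635 eV

1.7635


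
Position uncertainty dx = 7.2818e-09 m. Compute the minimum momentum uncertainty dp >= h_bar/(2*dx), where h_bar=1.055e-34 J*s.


dp = h_bar / (2 * dx)
= 1.055e-34 / (2 * 7.2818e-09)
= 1.055e-34 / 1.4564e-08
= 7.2441e-27 kg*m/s

7.2441e-27


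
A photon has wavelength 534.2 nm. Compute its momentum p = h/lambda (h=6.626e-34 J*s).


p = h / lambda
= 6.626e-34 / (534.2e-9)
= 6.626e-34 / 5.3420e-07
= 1.2404e-27 kg*m/s

1.2404e-27


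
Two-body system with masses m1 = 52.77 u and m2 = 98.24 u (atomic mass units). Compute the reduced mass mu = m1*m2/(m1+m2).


mu = m1 * m2 / (m1 + m2)
= 52.77 * 98.24 / (52.77 + 98.24)
= 5184.1248 / 151.01
= 34.3297 u

34.3297


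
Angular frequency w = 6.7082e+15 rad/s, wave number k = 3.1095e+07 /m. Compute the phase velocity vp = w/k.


vp = w / k
= 6.7082e+15 / 3.1095e+07
= 2.1573e+08 m/s

2.1573e+08


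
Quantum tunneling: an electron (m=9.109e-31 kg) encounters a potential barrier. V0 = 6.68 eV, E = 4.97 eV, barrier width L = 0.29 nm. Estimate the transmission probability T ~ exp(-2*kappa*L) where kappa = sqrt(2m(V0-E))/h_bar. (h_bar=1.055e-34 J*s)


V0 - E = 1.71 eV = 2.7394e-19 J
kappa = sqrt(2 * m * (V0-E)) / h_bar
= sqrt(2 * 9.109e-31 * 2.7394e-19) / 1.055e-34
= 6.6962e+09 /m
2*kappa*L = 2 * 6.6962e+09 * 0.29e-9
= 3.8838
T = exp(-3.8838) = 2.057281e-02

2.057281e-02


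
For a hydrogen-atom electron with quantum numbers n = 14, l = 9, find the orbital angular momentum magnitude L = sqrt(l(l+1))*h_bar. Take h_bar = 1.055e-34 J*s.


L = sqrt(l*(l+1)) * h_bar
= sqrt(9 * 10) * 1.055e-34
= sqrt(90) * 1.055e-34
= 9.4868 * 1.055e-34
= 1.0009e-33 J*s

1.0009e-33


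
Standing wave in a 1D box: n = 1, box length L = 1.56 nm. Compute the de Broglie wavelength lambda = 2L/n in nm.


lambda = 2L / n
= 2 * 1.56 / 1
= 3.12 / 1
= 3.12 nm

3.12


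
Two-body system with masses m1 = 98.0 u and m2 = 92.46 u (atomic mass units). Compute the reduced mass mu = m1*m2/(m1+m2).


mu = m1 * m2 / (m1 + m2)
= 98.0 * 92.46 / (98.0 + 92.46)
= 9061.08 / 190.46
= 47.5747 u

47.5747


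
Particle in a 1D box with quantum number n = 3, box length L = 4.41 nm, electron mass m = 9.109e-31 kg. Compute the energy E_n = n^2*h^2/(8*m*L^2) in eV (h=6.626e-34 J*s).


E = n^2 * h^2 / (8 * m * L^2)
= 3^2 * (6.626e-34)^2 / (8 * 9.109e-31 * (4.41e-9)^2)
= 9 * 4.3904e-67 / (8 * 9.109e-31 * 1.9448e-17)
= 2.7881e-20 J
= 0.174 eV

0.174


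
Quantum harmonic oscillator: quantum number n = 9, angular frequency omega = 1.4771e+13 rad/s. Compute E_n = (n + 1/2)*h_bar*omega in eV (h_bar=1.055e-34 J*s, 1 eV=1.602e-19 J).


E = (n + 1/2) * h_bar * omega
= (9 + 0.5) * 1.055e-34 * 1.4771e+13
= 9.5 * 1.5583e-21
= 1.4804e-20 J
= 0.0924 eV

0.0924


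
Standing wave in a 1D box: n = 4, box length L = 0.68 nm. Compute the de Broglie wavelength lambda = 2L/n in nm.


lambda = 2L / n
= 2 * 0.68 / 4
= 1.36 / 4
= 0.34 nm

0.34


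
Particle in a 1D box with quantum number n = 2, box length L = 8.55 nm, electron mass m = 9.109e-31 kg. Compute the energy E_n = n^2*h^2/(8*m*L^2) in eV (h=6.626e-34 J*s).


E = n^2 * h^2 / (8 * m * L^2)
= 2^2 * (6.626e-34)^2 / (8 * 9.109e-31 * (8.55e-9)^2)
= 4 * 4.3904e-67 / (8 * 9.109e-31 * 7.3103e-17)
= 3.2966e-21 J
= 0.0206 eV

0.0206


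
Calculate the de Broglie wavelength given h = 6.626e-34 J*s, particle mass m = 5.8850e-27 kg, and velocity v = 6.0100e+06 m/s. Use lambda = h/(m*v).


lambda = h / (m * v)
= 6.626e-34 / (5.8850e-27 * 6.0100e+06)
= 6.626e-34 / 3.5369e-20
= 1.8734e-14 m

1.8734e-14


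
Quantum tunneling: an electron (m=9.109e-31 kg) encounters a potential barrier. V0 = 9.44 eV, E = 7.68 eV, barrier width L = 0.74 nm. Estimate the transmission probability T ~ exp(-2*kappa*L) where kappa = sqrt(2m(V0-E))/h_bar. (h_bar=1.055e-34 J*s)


V0 - E = 1.76 eV = 2.8195e-19 J
kappa = sqrt(2 * m * (V0-E)) / h_bar
= sqrt(2 * 9.109e-31 * 2.8195e-19) / 1.055e-34
= 6.7934e+09 /m
2*kappa*L = 2 * 6.7934e+09 * 0.74e-9
= 10.0542
T = exp(-10.0542) = 4.300507e-05

4.300507e-05


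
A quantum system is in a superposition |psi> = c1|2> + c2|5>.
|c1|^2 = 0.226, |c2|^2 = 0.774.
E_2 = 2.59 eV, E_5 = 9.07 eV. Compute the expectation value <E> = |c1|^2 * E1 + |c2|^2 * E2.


<E> = |c1|^2 * E1 + |c2|^2 * E2
= 0.226 * 2.59 + 0.774 * 9.07
= 0.5853 + 7.0202
= 7.6055 eV

7.6055


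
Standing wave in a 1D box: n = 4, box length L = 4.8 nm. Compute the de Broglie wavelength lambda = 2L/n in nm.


lambda = 2L / n
= 2 * 4.8 / 4
= 9.6 / 4
= 2.4 nm

2.4


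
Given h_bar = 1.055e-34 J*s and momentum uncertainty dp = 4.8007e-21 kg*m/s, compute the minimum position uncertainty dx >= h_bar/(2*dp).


dx = h_bar / (2 * dp)
= 1.055e-34 / (2 * 4.8007e-21)
= 1.055e-34 / 9.6014e-21
= 1.0988e-14 m

1.0988e-14


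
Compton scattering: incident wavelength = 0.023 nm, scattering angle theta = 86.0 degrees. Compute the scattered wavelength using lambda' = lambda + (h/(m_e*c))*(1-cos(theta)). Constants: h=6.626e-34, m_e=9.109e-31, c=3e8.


Compton wavelength: h/(m_e*c) = 2.4247e-12 m
d_lambda = 2.4247e-12 * (1 - cos(86.0 deg))
= 2.4247e-12 * 0.930244
= 2.2556e-12 m = 0.002256 nm
lambda' = 0.023 + 0.002256
= 0.025256 nm

0.025256


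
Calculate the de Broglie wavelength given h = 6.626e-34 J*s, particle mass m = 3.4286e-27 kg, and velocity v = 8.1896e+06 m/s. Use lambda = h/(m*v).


lambda = h / (m * v)
= 6.626e-34 / (3.4286e-27 * 8.1896e+06)
= 6.626e-34 / 2.8079e-20
= 2.3598e-14 m

2.3598e-14


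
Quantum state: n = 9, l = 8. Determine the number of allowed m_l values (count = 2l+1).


m_l ranges from -l to +l in integer steps
So m_l goes from -8 to +8
Count = 2l + 1 = 2*8 + 1
= 17

17


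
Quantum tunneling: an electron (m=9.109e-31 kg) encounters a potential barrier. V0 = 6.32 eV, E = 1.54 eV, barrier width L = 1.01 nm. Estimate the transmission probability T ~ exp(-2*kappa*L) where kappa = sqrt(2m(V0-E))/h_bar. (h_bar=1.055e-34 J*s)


V0 - E = 4.78 eV = 7.6576e-19 J
kappa = sqrt(2 * m * (V0-E)) / h_bar
= sqrt(2 * 9.109e-31 * 7.6576e-19) / 1.055e-34
= 1.1195e+10 /m
2*kappa*L = 2 * 1.1195e+10 * 1.01e-9
= 22.6149
T = exp(-22.6149) = 1.508268e-10

1.508268e-10


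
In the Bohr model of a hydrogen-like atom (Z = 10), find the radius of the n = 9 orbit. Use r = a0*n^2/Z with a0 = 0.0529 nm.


r = a0 * n^2 / Z
= 0.0529 * 9^2 / 10
= 0.0529 * 81 / 10
= 0.4285 nm

0.4285


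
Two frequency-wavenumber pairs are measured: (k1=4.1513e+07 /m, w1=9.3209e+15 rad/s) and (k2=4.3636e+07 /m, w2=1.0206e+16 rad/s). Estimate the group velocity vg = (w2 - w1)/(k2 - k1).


vg = (w2 - w1) / (k2 - k1)
= (1.0206e+16 - 9.3209e+15) / (4.3636e+07 - 4.1513e+07)
= 8.8510e+14 / 2.1230e+06
= 4.1691e+08 m/s

4.1691e+08


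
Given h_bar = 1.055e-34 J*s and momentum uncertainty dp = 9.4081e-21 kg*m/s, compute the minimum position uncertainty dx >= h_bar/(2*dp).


dx = h_bar / (2 * dp)
= 1.055e-34 / (2 * 9.4081e-21)
= 1.055e-34 / 1.8816e-20
= 5.6069e-15 m

5.6069e-15


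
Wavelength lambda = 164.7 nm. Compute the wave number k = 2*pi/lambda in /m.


k = 2 * pi / lambda
= 6.2832 / (164.7e-9)
= 6.2832 / 1.6470e-07
= 3.8149e+07 /m

3.8149e+07


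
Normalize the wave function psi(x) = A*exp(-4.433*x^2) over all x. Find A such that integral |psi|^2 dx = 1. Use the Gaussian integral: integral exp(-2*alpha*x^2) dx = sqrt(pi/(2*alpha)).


integral |psi|^2 dx = A^2 * sqrt(pi/(2*alpha)) = 1
A^2 = sqrt(2*alpha/pi)
= sqrt(2 * 4.433 / pi)
= 1.679921
A = sqrt(1.679921)
= 1.2961

1.2961


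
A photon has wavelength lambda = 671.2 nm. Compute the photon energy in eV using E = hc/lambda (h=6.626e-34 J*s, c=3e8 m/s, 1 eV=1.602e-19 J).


E = hc / lambda
= (6.626e-34)(3e8) / (671.2e-9)
= 1.9878e-25 / 6.7120e-07
= 2.9616e-19 J
Converting to eV: 2.9616e-19 / 1.602e-19
= 1.8487 eV

1.8487


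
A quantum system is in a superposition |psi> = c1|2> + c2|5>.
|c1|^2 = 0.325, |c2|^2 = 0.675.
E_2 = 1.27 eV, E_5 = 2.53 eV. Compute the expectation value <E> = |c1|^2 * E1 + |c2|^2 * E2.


<E> = |c1|^2 * E1 + |c2|^2 * E2
= 0.325 * 1.27 + 0.675 * 2.53
= 0.4128 + 1.7077
= 2.1205 eV

2.1205


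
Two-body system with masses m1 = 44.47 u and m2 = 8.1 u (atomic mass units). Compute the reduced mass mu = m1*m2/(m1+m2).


mu = m1 * m2 / (m1 + m2)
= 44.47 * 8.1 / (44.47 + 8.1)
= 360.207 / 52.57
= 6.8519 u

6.8519


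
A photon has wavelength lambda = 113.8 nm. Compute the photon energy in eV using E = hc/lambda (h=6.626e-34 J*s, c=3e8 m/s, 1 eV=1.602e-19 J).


E = hc / lambda
= (6.626e-34)(3e8) / (113.8e-9)
= 1.9878e-25 / 1.1380e-07
= 1.7467e-18 J
Converting to eV: 1.7467e-18 / 1.602e-19
= 10.9035 eV

10.9035


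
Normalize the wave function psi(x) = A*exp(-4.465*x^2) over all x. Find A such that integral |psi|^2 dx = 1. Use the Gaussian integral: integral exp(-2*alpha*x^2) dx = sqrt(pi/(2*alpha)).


integral |psi|^2 dx = A^2 * sqrt(pi/(2*alpha)) = 1
A^2 = sqrt(2*alpha/pi)
= sqrt(2 * 4.465 / pi)
= 1.685974
A = sqrt(1.685974)
= 1.2985

1.2985


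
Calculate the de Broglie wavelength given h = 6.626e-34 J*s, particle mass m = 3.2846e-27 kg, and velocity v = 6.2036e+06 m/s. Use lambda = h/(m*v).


lambda = h / (m * v)
= 6.626e-34 / (3.2846e-27 * 6.2036e+06)
= 6.626e-34 / 2.0376e-20
= 3.2518e-14 m

3.2518e-14


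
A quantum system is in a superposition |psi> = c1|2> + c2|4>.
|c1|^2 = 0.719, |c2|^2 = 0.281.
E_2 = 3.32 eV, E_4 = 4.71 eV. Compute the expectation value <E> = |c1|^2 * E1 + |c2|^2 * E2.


<E> = |c1|^2 * E1 + |c2|^2 * E2
= 0.719 * 3.32 + 0.281 * 4.71
= 2.3871 + 1.3235
= 3.7106 eV

3.7106


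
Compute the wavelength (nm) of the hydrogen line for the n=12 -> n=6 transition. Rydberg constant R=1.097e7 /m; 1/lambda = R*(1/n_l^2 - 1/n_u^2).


1/lambda = R * (1/n_l^2 - 1/n_u^2)
= 1.097e7 * (1/6^2 - 1/12^2)
= 1.097e7 * (0.027778 - 0.006944)
= 1.097e7 * 0.020833
= 2.2854e+05 /m
lambda = 1 / 2.2854e+05 = 4375.5697 nm

4375.5697


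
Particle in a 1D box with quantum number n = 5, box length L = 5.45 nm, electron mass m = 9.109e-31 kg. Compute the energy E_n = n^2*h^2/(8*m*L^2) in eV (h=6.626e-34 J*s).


E = n^2 * h^2 / (8 * m * L^2)
= 5^2 * (6.626e-34)^2 / (8 * 9.109e-31 * (5.45e-9)^2)
= 25 * 4.3904e-67 / (8 * 9.109e-31 * 2.9703e-17)
= 5.0709e-20 J
= 0.3165 eV

0.3165


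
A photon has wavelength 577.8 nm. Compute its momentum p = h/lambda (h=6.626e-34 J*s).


p = h / lambda
= 6.626e-34 / (577.8e-9)
= 6.626e-34 / 5.7780e-07
= 1.1468e-27 kg*m/s

1.1468e-27


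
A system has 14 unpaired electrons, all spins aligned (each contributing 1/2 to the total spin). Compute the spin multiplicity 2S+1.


Total spin S = N * (1/2) = 14 * 0.5 = 7.0
Spin multiplicity = 2S + 1
= 2 * 7.0 + 1
= 15

15


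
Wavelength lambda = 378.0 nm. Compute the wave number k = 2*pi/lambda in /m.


k = 2 * pi / lambda
= 6.2832 / (378.0e-9)
= 6.2832 / 3.7800e-07
= 1.6622e+07 /m

1.6622e+07


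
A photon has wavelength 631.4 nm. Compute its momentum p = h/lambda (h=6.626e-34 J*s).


p = h / lambda
= 6.626e-34 / (631.4e-9)
= 6.626e-34 / 6.3140e-07
= 1.0494e-27 kg*m/s

1.0494e-27


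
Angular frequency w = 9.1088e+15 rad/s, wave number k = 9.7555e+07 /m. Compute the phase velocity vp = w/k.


vp = w / k
= 9.1088e+15 / 9.7555e+07
= 9.3371e+07 m/s

9.3371e+07


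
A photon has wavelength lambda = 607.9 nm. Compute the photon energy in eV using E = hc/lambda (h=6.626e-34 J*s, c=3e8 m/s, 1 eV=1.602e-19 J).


E = hc / lambda
= (6.626e-34)(3e8) / (607.9e-9)
= 1.9878e-25 / 6.0790e-07
= 3.2699e-19 J
Converting to eV: 3.2699e-19 / 1.602e-19
= 2.0412 eV

2.0412


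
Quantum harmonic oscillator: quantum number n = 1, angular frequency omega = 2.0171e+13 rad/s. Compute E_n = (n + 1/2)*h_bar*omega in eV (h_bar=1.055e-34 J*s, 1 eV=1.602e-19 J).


E = (n + 1/2) * h_bar * omega
= (1 + 0.5) * 1.055e-34 * 2.0171e+13
= 1.5 * 2.1280e-21
= 3.1921e-21 J
= 0.0199 eV

0.0199


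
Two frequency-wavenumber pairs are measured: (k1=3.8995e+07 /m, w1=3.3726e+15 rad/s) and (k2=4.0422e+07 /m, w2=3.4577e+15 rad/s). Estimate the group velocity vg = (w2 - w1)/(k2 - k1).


vg = (w2 - w1) / (k2 - k1)
= (3.4577e+15 - 3.3726e+15) / (4.0422e+07 - 3.8995e+07)
= 8.5100e+13 / 1.4270e+06
= 5.9636e+07 m/s

5.9636e+07


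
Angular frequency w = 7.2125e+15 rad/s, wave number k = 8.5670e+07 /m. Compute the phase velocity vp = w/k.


vp = w / k
= 7.2125e+15 / 8.5670e+07
= 8.4189e+07 m/s

8.4189e+07


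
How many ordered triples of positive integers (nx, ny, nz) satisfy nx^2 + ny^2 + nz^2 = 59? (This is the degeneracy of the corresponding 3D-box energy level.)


Enumerate all (nx, ny, nz) with nx^2 + ny^2 + nz^2 = 59:
(1,3,7)
(1,7,3)
(3,1,7)
(3,5,5)
(3,7,1)
(5,3,5)
(5,5,3)
(7,1,3)
(7,3,1)
Total degeneracy = 9

9


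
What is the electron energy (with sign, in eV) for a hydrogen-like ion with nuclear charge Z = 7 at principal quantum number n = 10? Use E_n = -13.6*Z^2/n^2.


E_n = -13.6 * Z^2 / n^2
= -13.6 * 7^2 / 10^2
= -13.6 * 49 / 100
= -6.664 eV

-6.664


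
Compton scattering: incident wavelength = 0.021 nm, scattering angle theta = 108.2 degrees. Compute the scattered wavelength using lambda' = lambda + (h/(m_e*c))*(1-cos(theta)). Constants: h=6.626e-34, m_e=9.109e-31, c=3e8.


Compton wavelength: h/(m_e*c) = 2.4247e-12 m
d_lambda = 2.4247e-12 * (1 - cos(108.2 deg))
= 2.4247e-12 * 1.312335
= 3.1820e-12 m = 0.003182 nm
lambda' = 0.021 + 0.003182
= 0.024182 nm

0.024182


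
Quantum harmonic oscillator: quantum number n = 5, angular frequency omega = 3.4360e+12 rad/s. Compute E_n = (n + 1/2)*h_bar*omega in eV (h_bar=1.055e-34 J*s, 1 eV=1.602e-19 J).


E = (n + 1/2) * h_bar * omega
= (5 + 0.5) * 1.055e-34 * 3.4360e+12
= 5.5 * 3.6250e-22
= 1.9937e-21 J
= 0.0124 eV

0.0124


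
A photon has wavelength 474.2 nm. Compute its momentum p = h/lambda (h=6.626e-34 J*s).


p = h / lambda
= 6.626e-34 / (474.2e-9)
= 6.626e-34 / 4.7420e-07
= 1.3973e-27 kg*m/s

1.3973e-27


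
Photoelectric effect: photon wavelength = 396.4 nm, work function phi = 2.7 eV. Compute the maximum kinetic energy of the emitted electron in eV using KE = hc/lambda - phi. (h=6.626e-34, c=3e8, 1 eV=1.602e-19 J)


E_photon = hc / lambda
= (6.626e-34)(3e8) / (396.4e-9)
= 5.0146e-19 J
= 3.1302 eV
KE = E_photon - phi
= 3.1302 - 2.7
= 0.4302 eV

0.4302


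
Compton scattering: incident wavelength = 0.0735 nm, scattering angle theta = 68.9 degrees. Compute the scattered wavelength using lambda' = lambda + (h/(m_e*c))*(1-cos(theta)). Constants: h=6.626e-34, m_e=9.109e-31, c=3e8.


Compton wavelength: h/(m_e*c) = 2.4247e-12 m
d_lambda = 2.4247e-12 * (1 - cos(68.9 deg))
= 2.4247e-12 * 0.640003
= 1.5518e-12 m = 0.001552 nm
lambda' = 0.0735 + 0.001552
= 0.075052 nm

0.075052
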